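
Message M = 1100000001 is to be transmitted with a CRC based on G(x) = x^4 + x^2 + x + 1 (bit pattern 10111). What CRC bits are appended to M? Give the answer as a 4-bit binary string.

0010

Append 4 zeros: 11000000010000. Divide by 10111 (XOR where the leading bit is 1):
  pos 0: 11000 XOR 10111 = 01111
  pos 1: 11110 XOR 10111 = 01001
  pos 2: 10010 XOR 10111 = 00101
  pos 4: 10100 XOR 10111 = 00011
  pos 7: 11100 XOR 10111 = 01011
  pos 8: 10110 XOR 10111 = 00001
Remainder (last 4 bits) = 0010. This is the CRC / FCS.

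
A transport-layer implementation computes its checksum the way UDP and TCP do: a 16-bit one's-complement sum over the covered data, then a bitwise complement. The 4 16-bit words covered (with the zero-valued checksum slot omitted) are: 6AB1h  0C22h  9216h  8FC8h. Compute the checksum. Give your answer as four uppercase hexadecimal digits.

674D

One's-complement addition (fold any carry out of bit 15 back into bit 0):
  0x6AB1 + 0x0C22 = 0x076D3
  0x76D3 + 0x9216 = 0x108E9 → wrap carry → 0x08EA
  0x08EA + 0x8FC8 = 0x098B2
One's-complement sum = 0x98B2.
Checksum = ~0x98B2 & 0xFFFF = 0x674D.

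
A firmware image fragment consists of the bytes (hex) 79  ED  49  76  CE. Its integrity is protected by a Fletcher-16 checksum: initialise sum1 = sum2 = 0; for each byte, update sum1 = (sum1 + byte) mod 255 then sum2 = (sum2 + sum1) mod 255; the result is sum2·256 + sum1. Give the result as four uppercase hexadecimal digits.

AEF5

Running sums (mod 255):
  after byte 0 (79): sum1=121, sum2=121
  after byte 1 (ED): sum1=103, sum2=224
  after byte 2 (49): sum1=176, sum2=145
  after byte 3 (76): sum1=39, sum2=184
  after byte 4 (CE): sum1=245, sum2=174
Checksum = sum2·256 + sum1 = 174·256 + 245 = 44789 = 0xAEF5.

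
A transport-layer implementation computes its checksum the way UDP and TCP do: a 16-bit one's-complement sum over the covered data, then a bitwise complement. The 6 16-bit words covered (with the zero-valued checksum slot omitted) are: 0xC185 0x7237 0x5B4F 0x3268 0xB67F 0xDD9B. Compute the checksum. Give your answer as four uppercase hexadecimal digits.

AA6F

One's-complement addition (fold any carry out of bit 15 back into bit 0):
  0xC185 + 0x7237 = 0x133BC → wrap carry → 0x33BD
  0x33BD + 0x5B4F = 0x08F0C
  0x8F0C + 0x3268 = 0x0C174
  0xC174 + 0xB67F = 0x177F3 → wrap carry → 0x77F4
  0x77F4 + 0xDD9B = 0x1558F → wrap carry → 0x5590
One's-complement sum = 0x5590.
Checksum = ~0x5590 & 0xFFFF = 0xAA6F.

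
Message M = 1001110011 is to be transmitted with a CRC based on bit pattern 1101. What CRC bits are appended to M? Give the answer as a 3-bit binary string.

Append 3 zeros: 1001110011000. Divide by 1101 (XOR where the leading bit is 1):
  pos 0: 1001 XOR 1101 = 0100
  pos 1: 1001 XOR 1101 = 0100
  pos 2: 1001 XOR 1101 = 0100
  pos 3: 1000 XOR 1101 = 0101
  pos 4: 1010 XOR 1101 = 0111
  pos 5: 1111 XOR 1101 = 0010
  pos 7: 1010 XOR 1101 = 0111
  pos 8: 1110 XOR 1101 = 0011
Remainder (last 3 bits) = 110. This is the CRC / FCS.

110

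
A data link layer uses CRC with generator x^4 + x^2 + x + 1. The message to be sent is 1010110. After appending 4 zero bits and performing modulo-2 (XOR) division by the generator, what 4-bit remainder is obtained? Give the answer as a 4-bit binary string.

1111

Append 4 zeros: 10101100000. Divide by 10111 (XOR where the leading bit is 1):
  pos 0: 10101 XOR 10111 = 00010
  pos 3: 10100 XOR 10111 = 00011
  pos 6: 11000 XOR 10111 = 01111
Remainder (last 4 bits) = 1111. This is the CRC / FCS.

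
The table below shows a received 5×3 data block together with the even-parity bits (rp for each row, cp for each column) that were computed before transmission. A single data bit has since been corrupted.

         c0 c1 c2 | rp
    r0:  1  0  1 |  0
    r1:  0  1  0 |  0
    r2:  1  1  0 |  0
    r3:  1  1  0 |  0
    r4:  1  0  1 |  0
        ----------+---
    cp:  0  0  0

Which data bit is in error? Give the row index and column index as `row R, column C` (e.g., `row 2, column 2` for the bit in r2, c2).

Recompute each row's even parity and compare to rp:
  r0: data parity 0, sent rp 0 → ok
  r1: data parity 1, sent rp 0 → mismatch
  r2: data parity 0, sent rp 0 → ok
  r3: data parity 0, sent rp 0 → ok
  r4: data parity 0, sent rp 0 → ok
Recompute each column's even parity and compare to cp:
  c0: data parity 0, sent cp 0 → ok
  c1: data parity 1, sent cp 0 → mismatch
  c2: data parity 0, sent cp 0 → ok
Exactly one row (r1) and one column (c1) fail → the flipped bit is at their intersection.

row 1, column 1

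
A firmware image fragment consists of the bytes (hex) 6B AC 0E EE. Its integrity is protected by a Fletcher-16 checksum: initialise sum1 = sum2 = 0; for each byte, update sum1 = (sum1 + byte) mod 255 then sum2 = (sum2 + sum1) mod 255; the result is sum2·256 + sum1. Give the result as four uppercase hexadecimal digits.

Running sums (mod 255):
  after byte 0 (6B): sum1=107, sum2=107
  after byte 1 (AC): sum1=24, sum2=131
  after byte 2 (0E): sum1=38, sum2=169
  after byte 3 (EE): sum1=21, sum2=190
Checksum = sum2·256 + sum1 = 190·256 + 21 = 48661 = 0xBE15.

BE15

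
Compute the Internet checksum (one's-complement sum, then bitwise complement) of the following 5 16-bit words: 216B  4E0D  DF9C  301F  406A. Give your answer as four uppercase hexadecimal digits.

4061

One's-complement addition (fold any carry out of bit 15 back into bit 0):
  0x216B + 0x4E0D = 0x06F78
  0x6F78 + 0xDF9C = 0x14F14 → wrap carry → 0x4F15
  0x4F15 + 0x301F = 0x07F34
  0x7F34 + 0x406A = 0x0BF9E
One's-complement sum = 0xBF9E.
Checksum = ~0xBF9E & 0xFFFF = 0x4061.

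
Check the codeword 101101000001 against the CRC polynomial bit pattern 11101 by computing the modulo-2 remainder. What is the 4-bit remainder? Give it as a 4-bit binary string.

Modulo-2 division of 101101000001 by 11101:
  pos 0: 10110 XOR 11101 = 01011
  pos 1: 10111 XOR 11101 = 01010
  pos 2: 10100 XOR 11101 = 01001
  pos 3: 10010 XOR 11101 = 01111
  pos 4: 11110 XOR 11101 = 00011
  pos 7: 11001 XOR 11101 = 00100
Remainder = 0100 (nonzero — an error is detected).

0100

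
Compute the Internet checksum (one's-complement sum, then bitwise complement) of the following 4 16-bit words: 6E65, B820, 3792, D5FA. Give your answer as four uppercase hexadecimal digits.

One's-complement addition (fold any carry out of bit 15 back into bit 0):
  0x6E65 + 0xB820 = 0x12685 → wrap carry → 0x2686
  0x2686 + 0x3792 = 0x05E18
  0x5E18 + 0xD5FA = 0x13412 → wrap carry → 0x3413
One's-complement sum = 0x3413.
Checksum = ~0x3413 & 0xFFFF = 0xCBEC.

CBEC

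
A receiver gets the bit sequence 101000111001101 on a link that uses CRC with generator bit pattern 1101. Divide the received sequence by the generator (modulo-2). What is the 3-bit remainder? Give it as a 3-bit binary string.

Modulo-2 division of 101000111001101 by 1101:
  pos 0: 1010 XOR 1101 = 0111
  pos 1: 1110 XOR 1101 = 0011
  pos 3: 1101 XOR 1101 = 0000
  pos 7: 1100 XOR 1101 = 0001
  pos 10: 1110 XOR 1101 = 0011
Remainder = 111 (nonzero — an error is detected).

111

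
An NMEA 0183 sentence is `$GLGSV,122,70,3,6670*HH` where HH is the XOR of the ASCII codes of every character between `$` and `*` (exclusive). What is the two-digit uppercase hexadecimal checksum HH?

XOR the ASCII codes of the payload characters:
  'G' = 0x47 → acc = 0x47
  'L' = 0x4C → acc = 0x0B
  'G' = 0x47 → acc = 0x4C
  'S' = 0x53 → acc = 0x1F
  'V' = 0x56 → acc = 0x49
  ',' = 0x2C → acc = 0x65
  '1' = 0x31 → acc = 0x54
  '2' = 0x32 → acc = 0x66
  '2' = 0x32 → acc = 0x54
  ',' = 0x2C → acc = 0x78
  '7' = 0x37 → acc = 0x4F
  '0' = 0x30 → acc = 0x7F
  ',' = 0x2C → acc = 0x53
  '3' = 0x33 → acc = 0x60
  ',' = 0x2C → acc = 0x4C
  '6' = 0x36 → acc = 0x7A
  '6' = 0x36 → acc = 0x4C
  '7' = 0x37 → acc = 0x7B
  '0' = 0x30 → acc = 0x4B
Checksum = 0x4B.

4B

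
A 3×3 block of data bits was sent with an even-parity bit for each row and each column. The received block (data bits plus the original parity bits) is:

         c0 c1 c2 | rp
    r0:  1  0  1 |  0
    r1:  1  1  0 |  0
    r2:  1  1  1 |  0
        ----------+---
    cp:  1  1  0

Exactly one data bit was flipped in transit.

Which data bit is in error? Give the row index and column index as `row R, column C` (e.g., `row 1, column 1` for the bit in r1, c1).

Recompute each row's even parity and compare to rp:
  r0: data parity 0, sent rp 0 → ok
  r1: data parity 0, sent rp 0 → ok
  r2: data parity 1, sent rp 0 → mismatch
Recompute each column's even parity and compare to cp:
  c0: data parity 1, sent cp 1 → ok
  c1: data parity 0, sent cp 1 → mismatch
  c2: data parity 0, sent cp 0 → ok
Exactly one row (r2) and one column (c1) fail → the flipped bit is at their intersection.

row 2, column 1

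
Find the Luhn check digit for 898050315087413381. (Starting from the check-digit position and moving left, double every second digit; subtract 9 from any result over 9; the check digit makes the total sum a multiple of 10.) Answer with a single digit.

2

Partial digits right→left: 1 8 3 3 1 4 7 8 0 5 1 3 0 5 0 8 9 8
Double every second digit counting from the check-digit position (so the 1st, 3rd, 5th, ... of the partial from the right).
  doubled (with −9 where >9): 2 6 2 5 0 2 0 0 9 → sum 26
  kept as-is: 8 3 4 8 5 3 5 8 8 → sum 52
Total = 26 + 52 = 78.
Check digit = (10 − (78 mod 10)) mod 10 = 2.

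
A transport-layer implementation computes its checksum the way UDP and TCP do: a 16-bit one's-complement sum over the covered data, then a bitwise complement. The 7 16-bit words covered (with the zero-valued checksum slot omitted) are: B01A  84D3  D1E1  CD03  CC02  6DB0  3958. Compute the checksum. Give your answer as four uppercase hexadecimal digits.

One's-complement addition (fold any carry out of bit 15 back into bit 0):
  0xB01A + 0x84D3 = 0x134ED → wrap carry → 0x34EE
  0x34EE + 0xD1E1 = 0x106CF → wrap carry → 0x06D0
  0x06D0 + 0xCD03 = 0x0D3D3
  0xD3D3 + 0xCC02 = 0x19FD5 → wrap carry → 0x9FD6
  0x9FD6 + 0x6DB0 = 0x10D86 → wrap carry → 0x0D87
  0x0D87 + 0x3958 = 0x046DF
One's-complement sum = 0x46DF.
Checksum = ~0x46DF & 0xFFFF = 0xB920.

B920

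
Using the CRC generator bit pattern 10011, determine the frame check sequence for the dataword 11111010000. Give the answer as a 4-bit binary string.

0111

Append 4 zeros: 111110100000000. Divide by 10011 (XOR where the leading bit is 1):
  pos 0: 11111 XOR 10011 = 01100
  pos 1: 11000 XOR 10011 = 01011
  pos 2: 10111 XOR 10011 = 00100
  pos 4: 10000 XOR 10011 = 00011
  pos 7: 11000 XOR 10011 = 01011
  pos 8: 10110 XOR 10011 = 00101
  pos 10: 10100 XOR 10011 = 00111
Remainder (last 4 bits) = 0111. This is the CRC / FCS.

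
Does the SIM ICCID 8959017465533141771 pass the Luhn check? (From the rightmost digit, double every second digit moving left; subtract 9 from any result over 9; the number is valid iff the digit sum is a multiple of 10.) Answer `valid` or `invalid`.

valid

From the right, keep odd positions and double even positions (subtract 9 from any doubled value over 9):
  doubled (positions 2,4,...): 5 2 2 6 1 8 2 9 9 → sum 44
  kept (positions 1,3,...): 1 7 4 3 5 6 7 0 5 8 → sum 46
Total = 90.
90 mod 10 = 0, so the number is valid.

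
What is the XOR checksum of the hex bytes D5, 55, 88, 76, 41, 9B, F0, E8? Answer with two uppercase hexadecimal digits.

BC

XOR the bytes together:
  start with 0xD5
  0xD5 ⊕ 0x55 = 0x80
  0x80 ⊕ 0x88 = 0x08
  0x08 ⊕ 0x76 = 0x7E
  0x7E ⊕ 0x41 = 0x3F
  0x3F ⊕ 0x9B = 0xA4
  0xA4 ⊕ 0xF0 = 0x54
  0x54 ⊕ 0xE8 = 0xBC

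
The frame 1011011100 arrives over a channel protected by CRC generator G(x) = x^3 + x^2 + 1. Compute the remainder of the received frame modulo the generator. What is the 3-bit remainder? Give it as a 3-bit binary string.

Modulo-2 division of 1011011100 by 1101:
  pos 0: 1011 XOR 1101 = 0110
  pos 1: 1100 XOR 1101 = 0001
  pos 4: 1111 XOR 1101 = 0010
  pos 6: 1000 XOR 1101 = 0101
Remainder = 101 (nonzero — an error is detected).

101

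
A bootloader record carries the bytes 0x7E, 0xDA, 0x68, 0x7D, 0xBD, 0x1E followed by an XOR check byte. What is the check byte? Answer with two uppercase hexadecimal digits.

12

XOR the bytes together:
  start with 0x7E
  0x7E ⊕ 0xDA = 0xA4
  0xA4 ⊕ 0x68 = 0xCC
  0xCC ⊕ 0x7D = 0xB1
  0xB1 ⊕ 0xBD = 0x0C
  0x0C ⊕ 0x1E = 0x12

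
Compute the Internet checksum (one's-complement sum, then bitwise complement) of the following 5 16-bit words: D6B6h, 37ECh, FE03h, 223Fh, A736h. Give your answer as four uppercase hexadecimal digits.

One's-complement addition (fold any carry out of bit 15 back into bit 0):
  0xD6B6 + 0x37EC = 0x10EA2 → wrap carry → 0x0EA3
  0x0EA3 + 0xFE03 = 0x10CA6 → wrap carry → 0x0CA7
  0x0CA7 + 0x223F = 0x02EE6
  0x2EE6 + 0xA736 = 0x0D61C
One's-complement sum = 0xD61C.
Checksum = ~0xD61C & 0xFFFF = 0x29E3.

29E3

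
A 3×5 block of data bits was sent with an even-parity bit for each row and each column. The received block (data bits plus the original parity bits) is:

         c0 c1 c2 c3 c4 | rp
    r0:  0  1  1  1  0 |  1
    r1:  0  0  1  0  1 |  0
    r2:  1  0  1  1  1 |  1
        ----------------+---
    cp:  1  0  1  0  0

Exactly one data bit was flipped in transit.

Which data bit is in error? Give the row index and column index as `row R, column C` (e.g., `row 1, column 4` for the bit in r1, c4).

row 2, column 1

Recompute each row's even parity and compare to rp:
  r0: data parity 1, sent rp 1 → ok
  r1: data parity 0, sent rp 0 → ok
  r2: data parity 0, sent rp 1 → mismatch
Recompute each column's even parity and compare to cp:
  c0: data parity 1, sent cp 1 → ok
  c1: data parity 1, sent cp 0 → mismatch
  c2: data parity 1, sent cp 1 → ok
  c3: data parity 0, sent cp 0 → ok
  c4: data parity 0, sent cp 0 → ok
Exactly one row (r2) and one column (c1) fail → the flipped bit is at their intersection.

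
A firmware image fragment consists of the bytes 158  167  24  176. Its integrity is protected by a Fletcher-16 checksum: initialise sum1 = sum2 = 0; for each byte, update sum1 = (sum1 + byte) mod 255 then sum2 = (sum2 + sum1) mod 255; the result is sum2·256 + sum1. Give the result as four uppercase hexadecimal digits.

520F

Running sums (mod 255):
  after byte 0 (158): sum1=158, sum2=158
  after byte 1 (167): sum1=70, sum2=228
  after byte 2 (24): sum1=94, sum2=67
  after byte 3 (176): sum1=15, sum2=82
Checksum = sum2·256 + sum1 = 82·256 + 15 = 21007 = 0x520F.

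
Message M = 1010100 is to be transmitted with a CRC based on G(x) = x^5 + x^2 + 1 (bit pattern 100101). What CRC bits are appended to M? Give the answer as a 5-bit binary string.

01001

Append 5 zeros: 101010000000. Divide by 100101 (XOR where the leading bit is 1):
  pos 0: 101010 XOR 100101 = 001111
  pos 2: 111100 XOR 100101 = 011001
  pos 3: 110010 XOR 100101 = 010111
  pos 4: 101110 XOR 100101 = 001011
  pos 6: 101100 XOR 100101 = 001001
Remainder (last 5 bits) = 01001. This is the CRC / FCS.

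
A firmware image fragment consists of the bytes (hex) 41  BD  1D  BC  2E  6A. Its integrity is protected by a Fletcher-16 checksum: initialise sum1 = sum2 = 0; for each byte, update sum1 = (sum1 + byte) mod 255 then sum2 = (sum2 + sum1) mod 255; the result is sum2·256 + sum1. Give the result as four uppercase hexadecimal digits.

Running sums (mod 255):
  after byte 0 (41): sum1=65, sum2=65
  after byte 1 (BD): sum1=254, sum2=64
  after byte 2 (1D): sum1=28, sum2=92
  after byte 3 (BC): sum1=216, sum2=53
  after byte 4 (2E): sum1=7, sum2=60
  after byte 5 (6A): sum1=113, sum2=173
Checksum = sum2·256 + sum1 = 173·256 + 113 = 44401 = 0xAD71.

AD71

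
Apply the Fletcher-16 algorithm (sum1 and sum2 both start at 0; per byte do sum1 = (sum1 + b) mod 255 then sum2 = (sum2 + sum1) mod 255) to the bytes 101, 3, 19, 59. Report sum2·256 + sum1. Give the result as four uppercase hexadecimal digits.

Running sums (mod 255):
  after byte 0 (101): sum1=101, sum2=101
  after byte 1 (3): sum1=104, sum2=205
  after byte 2 (19): sum1=123, sum2=73
  after byte 3 (59): sum1=182, sum2=0
Checksum = sum2·256 + sum1 = 0·256 + 182 = 182 = 0x00B6.

00B6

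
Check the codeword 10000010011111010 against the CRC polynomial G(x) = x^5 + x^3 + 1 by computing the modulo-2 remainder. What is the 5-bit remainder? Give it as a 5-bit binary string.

Modulo-2 division of 10000010011111010 by 101001:
  pos 0: 100000 XOR 101001 = 001001
  pos 2: 100110 XOR 101001 = 001111
  pos 4: 111101 XOR 101001 = 010100
  pos 5: 101001 XOR 101001 = 000000
  pos 11: 111010 XOR 101001 = 010011
Remainder = 10011 (nonzero — an error is detected).

10011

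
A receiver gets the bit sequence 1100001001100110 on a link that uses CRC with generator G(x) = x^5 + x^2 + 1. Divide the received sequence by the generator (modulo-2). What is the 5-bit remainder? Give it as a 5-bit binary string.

Modulo-2 division of 1100001001100110 by 100101:
  pos 0: 110000 XOR 100101 = 010101
  pos 1: 101011 XOR 100101 = 001110
  pos 3: 111000 XOR 100101 = 011101
  pos 4: 111011 XOR 100101 = 011110
  pos 5: 111101 XOR 100101 = 011000
  pos 6: 110000 XOR 100101 = 010101
  pos 7: 101010 XOR 100101 = 001111
  pos 9: 111111 XOR 100101 = 011010
  pos 10: 110100 XOR 100101 = 010001
Remainder = 10001 (nonzero — an error is detected).

10001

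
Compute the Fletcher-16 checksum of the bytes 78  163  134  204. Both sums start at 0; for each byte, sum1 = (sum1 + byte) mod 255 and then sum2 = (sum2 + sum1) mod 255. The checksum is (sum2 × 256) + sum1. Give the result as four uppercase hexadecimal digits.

Running sums (mod 255):
  after byte 0 (78): sum1=78, sum2=78
  after byte 1 (163): sum1=241, sum2=64
  after byte 2 (134): sum1=120, sum2=184
  after byte 3 (204): sum1=69, sum2=253
Checksum = sum2·256 + sum1 = 253·256 + 69 = 64837 = 0xFD45.

FD45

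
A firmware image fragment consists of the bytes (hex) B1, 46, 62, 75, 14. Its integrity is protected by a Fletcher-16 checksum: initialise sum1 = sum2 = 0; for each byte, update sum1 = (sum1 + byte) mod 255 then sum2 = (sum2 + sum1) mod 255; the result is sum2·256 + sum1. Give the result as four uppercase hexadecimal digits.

Running sums (mod 255):
  after byte 0 (B1): sum1=177, sum2=177
  after byte 1 (46): sum1=247, sum2=169
  after byte 2 (62): sum1=90, sum2=4
  after byte 3 (75): sum1=207, sum2=211
  after byte 4 (14): sum1=227, sum2=183
Checksum = sum2·256 + sum1 = 183·256 + 227 = 47075 = 0xB7E3.

B7E3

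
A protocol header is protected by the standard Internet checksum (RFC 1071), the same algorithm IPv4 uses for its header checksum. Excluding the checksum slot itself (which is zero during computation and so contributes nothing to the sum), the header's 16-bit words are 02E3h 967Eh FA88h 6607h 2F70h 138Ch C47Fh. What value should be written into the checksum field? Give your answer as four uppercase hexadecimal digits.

One's-complement addition (fold any carry out of bit 15 back into bit 0):
  0x02E3 + 0x967E = 0x09961
  0x9961 + 0xFA88 = 0x193E9 → wrap carry → 0x93EA
  0x93EA + 0x6607 = 0x0F9F1
  0xF9F1 + 0x2F70 = 0x12961 → wrap carry → 0x2962
  0x2962 + 0x138C = 0x03CEE
  0x3CEE + 0xC47F = 0x1016D → wrap carry → 0x016E
One's-complement sum = 0x016E.
Checksum = ~0x016E & 0xFFFF = 0xFE91.

FE91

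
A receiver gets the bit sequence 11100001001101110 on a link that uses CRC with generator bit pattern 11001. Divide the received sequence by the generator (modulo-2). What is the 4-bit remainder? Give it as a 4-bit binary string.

Modulo-2 division of 11100001001101110 by 11001:
  pos 0: 11100 XOR 11001 = 00101
  pos 2: 10100 XOR 11001 = 01101
  pos 3: 11011 XOR 11001 = 00010
  pos 6: 10001 XOR 11001 = 01000
  pos 7: 10001 XOR 11001 = 01000
  pos 8: 10000 XOR 11001 = 01001
  pos 9: 10011 XOR 11001 = 01010
  pos 10: 10101 XOR 11001 = 01100
  pos 11: 11001 XOR 11001 = 00000
Remainder = 0000 (zero — the frame passes the CRC check).

0000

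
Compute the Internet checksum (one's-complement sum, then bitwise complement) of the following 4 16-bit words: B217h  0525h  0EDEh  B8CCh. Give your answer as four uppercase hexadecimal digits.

One's-complement addition (fold any carry out of bit 15 back into bit 0):
  0xB217 + 0x0525 = 0x0B73C
  0xB73C + 0x0EDE = 0x0C61A
  0xC61A + 0xB8CC = 0x17EE6 → wrap carry → 0x7EE7
One's-complement sum = 0x7EE7.
Checksum = ~0x7EE7 & 0xFFFF = 0x8118.

8118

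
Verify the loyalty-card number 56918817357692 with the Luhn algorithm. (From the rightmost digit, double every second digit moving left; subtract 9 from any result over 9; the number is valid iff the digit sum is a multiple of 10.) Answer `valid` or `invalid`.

From the right, keep odd positions and double even positions (subtract 9 from any doubled value over 9):
  doubled (positions 2,4,...): 9 5 6 2 7 9 1 → sum 39
  kept (positions 1,3,...): 2 6 5 7 8 1 6 → sum 35
Total = 74.
74 mod 10 = 4, so the number is invalid.

invalid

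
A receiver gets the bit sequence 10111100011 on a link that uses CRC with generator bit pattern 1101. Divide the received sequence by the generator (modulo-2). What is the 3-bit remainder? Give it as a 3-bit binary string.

Modulo-2 division of 10111100011 by 1101:
  pos 0: 1011 XOR 1101 = 0110
  pos 1: 1101 XOR 1101 = 0000
  pos 5: 1000 XOR 1101 = 0101
  pos 6: 1011 XOR 1101 = 0110
  pos 7: 1101 XOR 1101 = 0000
Remainder = 000 (zero — the frame passes the CRC check).

000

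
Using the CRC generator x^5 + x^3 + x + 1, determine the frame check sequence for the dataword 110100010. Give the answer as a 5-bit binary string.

00000

Append 5 zeros: 11010001000000. Divide by 101011 (XOR where the leading bit is 1):
  pos 0: 110100 XOR 101011 = 011111
  pos 1: 111110 XOR 101011 = 010101
  pos 2: 101011 XOR 101011 = 000000
Remainder (last 5 bits) = 00000. This is the CRC / FCS.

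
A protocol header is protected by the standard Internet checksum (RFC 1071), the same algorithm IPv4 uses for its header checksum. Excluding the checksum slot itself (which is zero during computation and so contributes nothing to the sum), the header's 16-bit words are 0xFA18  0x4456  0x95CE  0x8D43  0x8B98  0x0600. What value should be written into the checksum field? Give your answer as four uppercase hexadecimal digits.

One's-complement addition (fold any carry out of bit 15 back into bit 0):
  0xFA18 + 0x4456 = 0x13E6E → wrap carry → 0x3E6F
  0x3E6F + 0x95CE = 0x0D43D
  0xD43D + 0x8D43 = 0x16180 → wrap carry → 0x6181
  0x6181 + 0x8B98 = 0x0ED19
  0xED19 + 0x0600 = 0x0F319
One's-complement sum = 0xF319.
Checksum = ~0xF319 & 0xFFFF = 0x0CE6.

0CE6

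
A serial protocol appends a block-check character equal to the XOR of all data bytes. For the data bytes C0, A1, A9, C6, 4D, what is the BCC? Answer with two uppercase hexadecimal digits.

43

XOR the bytes together:
  start with 0xC0
  0xC0 ⊕ 0xA1 = 0x61
  0x61 ⊕ 0xA9 = 0xC8
  0xC8 ⊕ 0xC6 = 0x0E
  0x0E ⊕ 0x4D = 0x43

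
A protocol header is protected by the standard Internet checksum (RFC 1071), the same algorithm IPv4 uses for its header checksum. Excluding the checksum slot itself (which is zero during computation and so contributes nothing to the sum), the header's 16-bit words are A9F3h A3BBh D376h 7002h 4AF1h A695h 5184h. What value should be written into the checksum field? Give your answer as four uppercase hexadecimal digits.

2BCC

One's-complement addition (fold any carry out of bit 15 back into bit 0):
  0xA9F3 + 0xA3BB = 0x14DAE → wrap carry → 0x4DAF
  0x4DAF + 0xD376 = 0x12125 → wrap carry → 0x2126
  0x2126 + 0x7002 = 0x09128
  0x9128 + 0x4AF1 = 0x0DC19
  0xDC19 + 0xA695 = 0x182AE → wrap carry → 0x82AF
  0x82AF + 0x5184 = 0x0D433
One's-complement sum = 0xD433.
Checksum = ~0xD433 & 0xFFFF = 0x2BCC.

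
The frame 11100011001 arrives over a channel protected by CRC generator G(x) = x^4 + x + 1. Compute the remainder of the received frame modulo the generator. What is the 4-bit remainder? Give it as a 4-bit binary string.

0010

Modulo-2 division of 11100011001 by 10011:
  pos 0: 11100 XOR 10011 = 01111
  pos 1: 11110 XOR 10011 = 01101
  pos 2: 11011 XOR 10011 = 01000
  pos 3: 10001 XOR 10011 = 00010
  pos 6: 10001 XOR 10011 = 00010
Remainder = 0010 (nonzero — an error is detected).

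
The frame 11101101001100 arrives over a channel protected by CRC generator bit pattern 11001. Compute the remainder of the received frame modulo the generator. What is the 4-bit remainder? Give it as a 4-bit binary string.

Modulo-2 division of 11101101001100 by 11001:
  pos 0: 11101 XOR 11001 = 00100
  pos 2: 10010 XOR 11001 = 01011
  pos 3: 10111 XOR 11001 = 01110
  pos 4: 11100 XOR 11001 = 00101
  pos 6: 10101 XOR 11001 = 01100
  pos 7: 11001 XOR 11001 = 00000
Remainder = 0000 (zero — the frame passes the CRC check).

0000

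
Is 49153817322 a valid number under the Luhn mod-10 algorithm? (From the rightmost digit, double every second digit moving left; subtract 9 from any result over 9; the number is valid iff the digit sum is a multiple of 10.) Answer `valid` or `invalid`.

From the right, keep odd positions and double even positions (subtract 9 from any doubled value over 9):
  doubled (positions 2,4,...): 4 5 7 1 9 → sum 26
  kept (positions 1,3,...): 2 3 1 3 1 4 → sum 14
Total = 40.
40 mod 10 = 0, so the number is valid.

valid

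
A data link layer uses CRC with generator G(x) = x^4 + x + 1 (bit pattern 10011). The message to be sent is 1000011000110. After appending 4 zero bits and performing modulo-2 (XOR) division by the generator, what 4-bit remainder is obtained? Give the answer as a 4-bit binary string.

0001

Append 4 zeros: 10000110001100000. Divide by 10011 (XOR where the leading bit is 1):
  pos 0: 10000 XOR 10011 = 00011
  pos 3: 11110 XOR 10011 = 01101
  pos 4: 11010 XOR 10011 = 01001
  pos 5: 10010 XOR 10011 = 00001
  pos 9: 11100 XOR 10011 = 01111
  pos 10: 11110 XOR 10011 = 01101
  pos 11: 11010 XOR 10011 = 01001
  pos 12: 10010 XOR 10011 = 00001
Remainder (last 4 bits) = 0001. This is the CRC / FCS.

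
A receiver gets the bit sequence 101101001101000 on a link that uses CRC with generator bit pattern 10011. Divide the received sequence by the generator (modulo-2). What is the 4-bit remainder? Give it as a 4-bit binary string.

Modulo-2 division of 101101001101000 by 10011:
  pos 0: 10110 XOR 10011 = 00101
  pos 2: 10110 XOR 10011 = 00101
  pos 4: 10101 XOR 10011 = 00110
  pos 6: 11010 XOR 10011 = 01001
  pos 7: 10011 XOR 10011 = 00000
Remainder = 0000 (zero — the frame passes the CRC check).

0000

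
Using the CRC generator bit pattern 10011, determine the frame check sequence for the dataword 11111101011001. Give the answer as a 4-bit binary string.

Append 4 zeros: 111111010110010000. Divide by 10011 (XOR where the leading bit is 1):
  pos 0: 11111 XOR 10011 = 01100
  pos 1: 11001 XOR 10011 = 01010
  pos 2: 10100 XOR 10011 = 00111
  pos 4: 11110 XOR 10011 = 01101
  pos 5: 11011 XOR 10011 = 01000
  pos 6: 10001 XOR 10011 = 00010
  pos 9: 10001 XOR 10011 = 00010
  pos 12: 10000 XOR 10011 = 00011
Remainder (last 4 bits) = 0110. This is the CRC / FCS.

0110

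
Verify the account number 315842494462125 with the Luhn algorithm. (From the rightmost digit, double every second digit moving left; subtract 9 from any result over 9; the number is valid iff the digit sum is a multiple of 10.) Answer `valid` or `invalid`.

valid

From the right, keep odd positions and double even positions (subtract 9 from any doubled value over 9):
  doubled (positions 2,4,...): 4 4 8 9 4 7 2 → sum 38
  kept (positions 1,3,...): 5 1 6 4 4 4 5 3 → sum 32
Total = 70.
70 mod 10 = 0, so the number is valid.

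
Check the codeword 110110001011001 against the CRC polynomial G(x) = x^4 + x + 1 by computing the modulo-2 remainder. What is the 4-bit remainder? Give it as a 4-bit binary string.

1011

Modulo-2 division of 110110001011001 by 10011:
  pos 0: 11011 XOR 10011 = 01000
  pos 1: 10000 XOR 10011 = 00011
  pos 4: 11001 XOR 10011 = 01010
  pos 5: 10100 XOR 10011 = 00111
  pos 7: 11111 XOR 10011 = 01100
  pos 8: 11000 XOR 10011 = 01011
  pos 9: 10110 XOR 10011 = 00101
Remainder = 1011 (nonzero — an error is detected).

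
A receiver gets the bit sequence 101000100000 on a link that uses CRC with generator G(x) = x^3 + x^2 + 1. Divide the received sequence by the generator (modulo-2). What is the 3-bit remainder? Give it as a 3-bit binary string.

Modulo-2 division of 101000100000 by 1101:
  pos 0: 1010 XOR 1101 = 0111
  pos 1: 1110 XOR 1101 = 0011
  pos 3: 1101 XOR 1101 = 0000
Remainder = 000 (zero — the frame passes the CRC check).

000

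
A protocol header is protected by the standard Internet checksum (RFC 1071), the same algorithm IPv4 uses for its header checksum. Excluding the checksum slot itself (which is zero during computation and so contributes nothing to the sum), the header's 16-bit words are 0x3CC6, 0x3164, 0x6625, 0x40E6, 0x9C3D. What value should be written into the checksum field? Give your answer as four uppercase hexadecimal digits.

4E8C

One's-complement addition (fold any carry out of bit 15 back into bit 0):
  0x3CC6 + 0x3164 = 0x06E2A
  0x6E2A + 0x6625 = 0x0D44F
  0xD44F + 0x40E6 = 0x11535 → wrap carry → 0x1536
  0x1536 + 0x9C3D = 0x0B173
One's-complement sum = 0xB173.
Checksum = ~0xB173 & 0xFFFF = 0x4E8C.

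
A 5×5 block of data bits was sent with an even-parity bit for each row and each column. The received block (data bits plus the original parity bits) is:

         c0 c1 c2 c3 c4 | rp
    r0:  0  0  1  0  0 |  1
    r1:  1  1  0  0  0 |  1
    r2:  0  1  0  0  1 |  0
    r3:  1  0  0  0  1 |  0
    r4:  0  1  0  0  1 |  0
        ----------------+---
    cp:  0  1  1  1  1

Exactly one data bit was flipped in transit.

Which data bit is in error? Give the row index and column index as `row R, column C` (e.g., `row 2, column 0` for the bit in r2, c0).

row 1, column 3

Recompute each row's even parity and compare to rp:
  r0: data parity 1, sent rp 1 → ok
  r1: data parity 0, sent rp 1 → mismatch
  r2: data parity 0, sent rp 0 → ok
  r3: data parity 0, sent rp 0 → ok
  r4: data parity 0, sent rp 0 → ok
Recompute each column's even parity and compare to cp:
  c0: data parity 0, sent cp 0 → ok
  c1: data parity 1, sent cp 1 → ok
  c2: data parity 1, sent cp 1 → ok
  c3: data parity 0, sent cp 1 → mismatch
  c4: data parity 1, sent cp 1 → ok
Exactly one row (r1) and one column (c3) fail → the flipped bit is at their intersection.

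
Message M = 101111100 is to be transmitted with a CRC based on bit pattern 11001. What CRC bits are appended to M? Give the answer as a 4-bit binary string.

Append 4 zeros: 1011111000000. Divide by 11001 (XOR where the leading bit is 1):
  pos 0: 10111 XOR 11001 = 01110
  pos 1: 11101 XOR 11001 = 00100
  pos 3: 10010 XOR 11001 = 01011
  pos 4: 10110 XOR 11001 = 01111
  pos 5: 11110 XOR 11001 = 00111
  pos 7: 11100 XOR 11001 = 00101
Remainder (last 4 bits) = 1010. This is the CRC / FCS.

1010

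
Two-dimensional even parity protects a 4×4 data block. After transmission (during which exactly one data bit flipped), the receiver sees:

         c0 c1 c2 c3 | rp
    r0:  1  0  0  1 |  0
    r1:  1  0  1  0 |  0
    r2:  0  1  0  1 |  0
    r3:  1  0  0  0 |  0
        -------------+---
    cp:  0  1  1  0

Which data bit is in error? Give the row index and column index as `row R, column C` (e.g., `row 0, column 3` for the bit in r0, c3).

Recompute each row's even parity and compare to rp:
  r0: data parity 0, sent rp 0 → ok
  r1: data parity 0, sent rp 0 → ok
  r2: data parity 0, sent rp 0 → ok
  r3: data parity 1, sent rp 0 → mismatch
Recompute each column's even parity and compare to cp:
  c0: data parity 1, sent cp 0 → mismatch
  c1: data parity 1, sent cp 1 → ok
  c2: data parity 1, sent cp 1 → ok
  c3: data parity 0, sent cp 0 → ok
Exactly one row (r3) and one column (c0) fail → the flipped bit is at their intersection.

row 3, column 0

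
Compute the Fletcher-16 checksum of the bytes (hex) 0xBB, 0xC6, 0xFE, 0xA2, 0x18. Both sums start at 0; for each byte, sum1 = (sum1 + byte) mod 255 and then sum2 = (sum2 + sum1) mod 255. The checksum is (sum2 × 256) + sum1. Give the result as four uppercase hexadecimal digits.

Running sums (mod 255):
  after byte 0 (0xBB): sum1=187, sum2=187
  after byte 1 (0xC6): sum1=130, sum2=62
  after byte 2 (0xFE): sum1=129, sum2=191
  after byte 3 (0xA2): sum1=36, sum2=227
  after byte 4 (0x18): sum1=60, sum2=32
Checksum = sum2·256 + sum1 = 32·256 + 60 = 8252 = 0x203C.

203C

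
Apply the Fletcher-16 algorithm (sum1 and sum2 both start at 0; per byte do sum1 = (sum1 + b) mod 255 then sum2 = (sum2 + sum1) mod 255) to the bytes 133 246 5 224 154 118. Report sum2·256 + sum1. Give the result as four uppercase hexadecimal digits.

5673

Running sums (mod 255):
  after byte 0 (133): sum1=133, sum2=133
  after byte 1 (246): sum1=124, sum2=2
  after byte 2 (5): sum1=129, sum2=131
  after byte 3 (224): sum1=98, sum2=229
  after byte 4 (154): sum1=252, sum2=226
  after byte 5 (118): sum1=115, sum2=86
Checksum = sum2·256 + sum1 = 86·256 + 115 = 22131 = 0x5673.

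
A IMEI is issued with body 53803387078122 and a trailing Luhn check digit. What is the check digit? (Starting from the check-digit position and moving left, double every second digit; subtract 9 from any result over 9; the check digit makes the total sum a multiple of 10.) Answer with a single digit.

Partial digits right→left: 2 2 1 8 7 0 7 8 3 3 0 8 3 5
Double every second digit counting from the check-digit position (so the 1st, 3rd, 5th, ... of the partial from the right).
  doubled (with −9 where >9): 4 2 5 5 6 0 6 → sum 28
  kept as-is: 2 8 0 8 3 8 5 → sum 34
Total = 28 + 34 = 62.
Check digit = (10 − (62 mod 10)) mod 10 = 8.

8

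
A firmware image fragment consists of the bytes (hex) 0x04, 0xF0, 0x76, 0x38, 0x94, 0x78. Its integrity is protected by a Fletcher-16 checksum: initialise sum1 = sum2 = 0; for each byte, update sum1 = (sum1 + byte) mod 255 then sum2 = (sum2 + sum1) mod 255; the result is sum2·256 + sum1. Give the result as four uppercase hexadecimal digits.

F0B0

Running sums (mod 255):
  after byte 0 (0x04): sum1=4, sum2=4
  after byte 1 (0xF0): sum1=244, sum2=248
  after byte 2 (0x76): sum1=107, sum2=100
  after byte 3 (0x38): sum1=163, sum2=8
  after byte 4 (0x94): sum1=56, sum2=64
  after byte 5 (0x78): sum1=176, sum2=240
Checksum = sum2·256 + sum1 = 240·256 + 176 = 61616 = 0xF0B0.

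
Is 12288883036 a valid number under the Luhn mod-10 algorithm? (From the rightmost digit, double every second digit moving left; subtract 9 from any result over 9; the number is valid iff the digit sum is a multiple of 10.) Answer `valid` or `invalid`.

invalid

From the right, keep odd positions and double even positions (subtract 9 from any doubled value over 9):
  doubled (positions 2,4,...): 6 6 7 7 4 → sum 30
  kept (positions 1,3,...): 6 0 8 8 2 1 → sum 25
Total = 55.
55 mod 10 = 5, so the number is invalid.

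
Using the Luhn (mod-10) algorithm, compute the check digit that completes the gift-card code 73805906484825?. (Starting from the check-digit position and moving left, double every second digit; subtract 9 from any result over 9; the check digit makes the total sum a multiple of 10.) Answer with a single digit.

Partial digits right→left: 5 2 8 4 8 4 6 0 9 5 0 8 3 7
Double every second digit counting from the check-digit position (so the 1st, 3rd, 5th, ... of the partial from the right).
  doubled (with −9 where >9): 1 7 7 3 9 0 6 → sum 33
  kept as-is: 2 4 4 0 5 8 7 → sum 30
Total = 33 + 30 = 63.
Check digit = (10 − (63 mod 10)) mod 10 = 7.

7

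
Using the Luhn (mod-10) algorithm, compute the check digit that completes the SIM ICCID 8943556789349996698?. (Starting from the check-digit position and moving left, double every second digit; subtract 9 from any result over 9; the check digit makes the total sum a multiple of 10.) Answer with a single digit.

9

Partial digits right→left: 8 9 6 6 9 9 9 4 3 9 8 7 6 5 5 3 4 9 8
Double every second digit counting from the check-digit position (so the 1st, 3rd, 5th, ... of the partial from the right).
  doubled (with −9 where >9): 7 3 9 9 6 7 3 1 8 7 → sum 60
  kept as-is: 9 6 9 4 9 7 5 3 9 → sum 61
Total = 60 + 61 = 121.
Check digit = (10 − (121 mod 10)) mod 10 = 9.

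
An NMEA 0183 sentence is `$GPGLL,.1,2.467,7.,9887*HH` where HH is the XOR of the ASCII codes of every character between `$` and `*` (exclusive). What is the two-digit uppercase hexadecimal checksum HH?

XOR the ASCII codes of the payload characters:
  'G' = 0x47 → acc = 0x47
  'P' = 0x50 → acc = 0x17
  'G' = 0x47 → acc = 0x50
  'L' = 0x4C → acc = 0x1C
  'L' = 0x4C → acc = 0x50
  ',' = 0x2C → acc = 0x7C
  '.' = 0x2E → acc = 0x52
  '1' = 0x31 → acc = 0x63
  ',' = 0x2C → acc = 0x4F
  '2' = 0x32 → acc = 0x7D
  '.' = 0x2E → acc = 0x53
  '4' = 0x34 → acc = 0x67
  '6' = 0x36 → acc = 0x51
  '7' = 0x37 → acc = 0x66
  ',' = 0x2C → acc = 0x4A
  '7' = 0x37 → acc = 0x7D
  '.' = 0x2E → acc = 0x53
  ',' = 0x2C → acc = 0x7F
  '9' = 0x39 → acc = 0x46
  '8' = 0x38 → acc = 0x7E
  '8' = 0x38 → acc = 0x46
  '7' = 0x37 → acc = 0x71
Checksum = 0x71.

71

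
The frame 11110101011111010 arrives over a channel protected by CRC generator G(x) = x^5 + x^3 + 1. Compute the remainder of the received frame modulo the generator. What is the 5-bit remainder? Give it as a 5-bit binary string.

00010

Modulo-2 division of 11110101011111010 by 101001:
  pos 0: 111101 XOR 101001 = 010100
  pos 1: 101000 XOR 101001 = 000001
  pos 6: 110111 XOR 101001 = 011110
  pos 7: 111101 XOR 101001 = 010100
  pos 8: 101001 XOR 101001 = 000000
Remainder = 00010 (nonzero — an error is detected).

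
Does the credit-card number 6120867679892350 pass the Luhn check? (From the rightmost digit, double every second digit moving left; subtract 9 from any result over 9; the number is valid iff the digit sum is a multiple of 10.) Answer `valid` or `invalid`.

valid

From the right, keep odd positions and double even positions (subtract 9 from any doubled value over 9):
  doubled (positions 2,4,...): 1 4 7 5 5 7 4 3 → sum 36
  kept (positions 1,3,...): 0 3 9 9 6 6 0 1 → sum 34
Total = 70.
70 mod 10 = 0, so the number is valid.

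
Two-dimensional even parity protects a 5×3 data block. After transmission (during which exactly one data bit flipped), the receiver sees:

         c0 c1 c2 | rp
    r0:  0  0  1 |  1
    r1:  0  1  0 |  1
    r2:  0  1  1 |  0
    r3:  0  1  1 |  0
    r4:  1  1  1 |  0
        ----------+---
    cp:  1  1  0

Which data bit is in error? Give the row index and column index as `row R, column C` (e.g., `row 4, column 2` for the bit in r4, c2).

Recompute each row's even parity and compare to rp:
  r0: data parity 1, sent rp 1 → ok
  r1: data parity 1, sent rp 1 → ok
  r2: data parity 0, sent rp 0 → ok
  r3: data parity 0, sent rp 0 → ok
  r4: data parity 1, sent rp 0 → mismatch
Recompute each column's even parity and compare to cp:
  c0: data parity 1, sent cp 1 → ok
  c1: data parity 0, sent cp 1 → mismatch
  c2: data parity 0, sent cp 0 → ok
Exactly one row (r4) and one column (c1) fail → the flipped bit is at their intersection.

row 4, column 1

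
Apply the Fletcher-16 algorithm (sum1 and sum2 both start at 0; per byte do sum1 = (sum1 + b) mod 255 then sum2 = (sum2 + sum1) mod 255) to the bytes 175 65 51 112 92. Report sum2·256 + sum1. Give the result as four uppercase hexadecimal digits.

4AF0

Running sums (mod 255):
  after byte 0 (175): sum1=175, sum2=175
  after byte 1 (65): sum1=240, sum2=160
  after byte 2 (51): sum1=36, sum2=196
  after byte 3 (112): sum1=148, sum2=89
  after byte 4 (92): sum1=240, sum2=74
Checksum = sum2·256 + sum1 = 74·256 + 240 = 19184 = 0x4AF0.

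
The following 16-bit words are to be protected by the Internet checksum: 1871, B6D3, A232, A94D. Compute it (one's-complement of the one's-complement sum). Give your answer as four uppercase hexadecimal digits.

One's-complement addition (fold any carry out of bit 15 back into bit 0):
  0x1871 + 0xB6D3 = 0x0CF44
  0xCF44 + 0xA232 = 0x17176 → wrap carry → 0x7177
  0x7177 + 0xA94D = 0x11AC4 → wrap carry → 0x1AC5
One's-complement sum = 0x1AC5.
Checksum = ~0x1AC5 & 0xFFFF = 0xE53A.

E53A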